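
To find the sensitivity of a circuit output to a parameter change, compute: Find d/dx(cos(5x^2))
Chain rule: d/dx[cos(u)]=-sin(u)·u' where u=5x^2
u'=10x

Answer: -10x·sin(5x^2)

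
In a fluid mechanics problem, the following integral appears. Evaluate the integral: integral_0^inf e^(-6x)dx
integral_0^inf e^(-6x) dx = [-1/6*e^(-6x)]_0^inf
= 0 - (-1/6) = 1/6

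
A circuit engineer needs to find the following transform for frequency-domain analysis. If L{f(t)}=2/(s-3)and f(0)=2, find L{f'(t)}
L{f'(t)}=s·F(s) - f(0)=2s/(s-3)-2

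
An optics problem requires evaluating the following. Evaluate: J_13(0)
J_n(0)=0 for all n > 0 (Bessel function of first kind)
J_13(0)=0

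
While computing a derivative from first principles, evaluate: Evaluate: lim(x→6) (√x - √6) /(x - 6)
Multiply by conjugate (√x + √6)/(√x + √6):
= (x - 6)/((x - 6)(√x + √6)) = 1/(√x + √6)
As x → 6: 1/(2√6)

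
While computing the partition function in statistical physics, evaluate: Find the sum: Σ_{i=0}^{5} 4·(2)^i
Geometric series: S = a(1 - r^n)/(1 - r)
a = 4, r = 2, n = 6
S = 4(1-64)/-1 = 252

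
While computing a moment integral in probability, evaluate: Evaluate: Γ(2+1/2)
Γ(n+1/2) = (2n)!√π/(4^n·n!)
= 24√π/(16·2) = (3/4)·√π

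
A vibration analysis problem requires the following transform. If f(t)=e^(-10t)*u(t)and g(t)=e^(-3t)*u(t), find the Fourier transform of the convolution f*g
By the convolution theorem: F{f * g}=F(omega) * G(omega)
F(omega)=1/(10+j * omega), G(omega)=1/(3+j * omega)
F{f * g}=1/((10+j * omega)(3+j * omega))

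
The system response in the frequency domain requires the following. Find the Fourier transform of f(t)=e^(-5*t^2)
The Fourier transform of a Gaussian e^(-a*t^2) is sqrt(pi/a)*e^(-omega^2/(4a)).
With a=5: F(omega)=sqrt(pi/5)*e^(-omega^2/20)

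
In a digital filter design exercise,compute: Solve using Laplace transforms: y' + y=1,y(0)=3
Take L of both sides: sY(s)-3+Y(s)=1/s
Y(s)(s+1)=1/s+3
Y(s)=1/(s(s+1))+3/(s+1)
Partial fractions: 1/(s(s+1))=1/s - 1/(s+1)
So Y(s)=1/s+2/(s+1)
Inverse transform (L^(-1){1/s}=1, L^(-1){1/(s+1)}=e^(-t)):

Answer: y(t)=1+2·e^(-t)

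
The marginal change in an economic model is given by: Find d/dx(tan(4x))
Chain rule: d/dx[tan(u)] = sec²(u)·u' where u = 4x
u' = 4

Answer: 4·sec²(4x)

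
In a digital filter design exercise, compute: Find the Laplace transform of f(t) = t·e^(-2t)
L{t·e^(at)} = 1/(s-a)²
L{t·e^(-2t)} = 1/(s+2)²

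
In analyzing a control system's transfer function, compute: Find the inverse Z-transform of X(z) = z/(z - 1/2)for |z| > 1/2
Standard pair: z/(z-a) <-> a^n * u[n] for causal signals
With a=1/2: x[n]=(1/2)^n * u[n]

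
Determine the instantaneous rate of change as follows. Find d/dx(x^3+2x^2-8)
Power rule: d/dx(ax^n) = n·a·x^(n-1)
Term by term: 3·x^2 + 4·x

Answer: 3x^2 + 4x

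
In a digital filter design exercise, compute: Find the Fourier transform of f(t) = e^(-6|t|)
Using the standard pair: F{e^(-a|t|)} = 2a/(a^2+omega^2)
With a = 6: F(omega) = 12/(36+omega^2)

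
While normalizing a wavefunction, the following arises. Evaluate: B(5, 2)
B(x,y)=Γ(x)Γ(y)/Γ(x + y)=(x-1)!(y-1)!/(x + y-1)!
B(5,2)=4!·1!/6!=1/30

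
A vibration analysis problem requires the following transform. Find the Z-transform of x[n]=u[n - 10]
Using the time-shift property: Z{u[n-10]}=z^(-10)*z/(z-1)
=z^(-9)/(z-1)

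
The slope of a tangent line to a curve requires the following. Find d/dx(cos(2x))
Chain rule: d/dx[cos(u)]=-sin(u)·u' where u=2x
u'=2

Answer: -2·sin(2x)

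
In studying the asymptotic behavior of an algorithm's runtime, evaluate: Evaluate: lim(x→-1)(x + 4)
Polynomial is continuous, so substitute x = -1:
1·(-1)+4 = 3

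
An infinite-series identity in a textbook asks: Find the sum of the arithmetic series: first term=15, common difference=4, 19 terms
Last term: a_n=15+(19-1)·4=87
Sum=n(a_1+a_n)/2=19(15+87)/2=969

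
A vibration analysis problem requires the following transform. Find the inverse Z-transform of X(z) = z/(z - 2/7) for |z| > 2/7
Standard pair: z/(z-a) <-> a^n*u[n] for causal signals
With a=2/7: x[n]=(2/7)^n*u[n]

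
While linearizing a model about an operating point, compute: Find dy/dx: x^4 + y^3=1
Differentiate: 4x^3+3y^2·(dy/dx)=0
dy/dx=-4x^3/(3y^2)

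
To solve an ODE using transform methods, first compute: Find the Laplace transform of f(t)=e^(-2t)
L{e^(at)}=1/(s-a)
L{e^(-2t)}=1/(s + 2)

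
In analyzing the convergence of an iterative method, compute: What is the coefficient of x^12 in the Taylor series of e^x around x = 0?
Taylor series of e^x=Σ x^n/n!
Coefficient of x^12=1/12!=1/479001600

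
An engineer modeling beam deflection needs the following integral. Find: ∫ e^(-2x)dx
Since d/dx[e^(-2x)] = -2e^(-2x), we get -1/2 e^(-2x)+C

Answer: (-1/2)e^(-2x)+C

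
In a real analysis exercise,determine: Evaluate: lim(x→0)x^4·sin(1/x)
Squeeze theorem: -|x^4| ≤ x^4·sin(1/x) ≤ |x^4|
Since x^4 → 0 as x → 0, by squeeze theorem the limit is 0

Answer: 0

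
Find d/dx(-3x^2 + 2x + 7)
Power rule: d/dx(ax^n) = n·a·x^(n-1)
Term by term: -6·x + 2

Answer: -6x + 2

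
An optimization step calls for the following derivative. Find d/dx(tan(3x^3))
Chain rule: d/dx[tan(u)] = sec²(u)·u' where u = 3x^3
u' = 9x^2

Answer: 9x^2·sec²(3x^3)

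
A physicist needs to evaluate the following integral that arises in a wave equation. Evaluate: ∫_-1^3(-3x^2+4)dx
Step 1: Find antiderivative F(x)=-x^3+4x
Step 2: F(3) - F(-1)=-15 - (-3)=-12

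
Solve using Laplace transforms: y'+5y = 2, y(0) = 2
Take L of both sides: sY(s)-2+5Y(s) = 2/s
Y(s)(s+5) = 2/s+2
Y(s) = 2/(s(s+5))+2/(s+5)
Partial fractions: 2/(s(s+5)) = (2/5)/s - (2/5)/(s+5)
So Y(s) = (2/5)/s+(8/5)/(s+5)
Inverse transform (L^(-1){1/s} = 1, L^(-1){1/(s+5)} = e^(-5t)):

Answer: y(t) = 2/5+(8/5)·e^(-5t)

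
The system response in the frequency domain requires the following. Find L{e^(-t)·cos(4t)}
First shifting: L{e^(at)f(t)}=F(s-a)
L{cos(4t)}=s/(s² + 16)
Shift: (s + 1)/((s + 1)² + 16)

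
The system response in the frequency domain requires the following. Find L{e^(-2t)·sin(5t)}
First shifting: L{e^(at)f(t)} = F(s-a)
L{sin(5t)} = 5/(s² + 25)
Shift: 5/((s + 2)² + 25)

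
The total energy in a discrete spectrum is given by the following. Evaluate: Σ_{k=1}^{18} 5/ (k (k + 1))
Partial fractions: 5/(k(k + 1))=5/k - 5/(k + 1)
Telescoping sum: 5(1 - 1/19)=5·18/19

Answer: 90/19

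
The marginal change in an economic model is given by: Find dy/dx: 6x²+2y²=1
Differentiate: 12x+4y·(dy/dx)=0
dy/dx=-12x/(4y)=-3·(x/y)

Answer: dy/dx=-3·(x/y)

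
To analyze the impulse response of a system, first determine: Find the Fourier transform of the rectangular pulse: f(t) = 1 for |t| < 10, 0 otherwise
F(omega) = integral from -10 to 10 of e^(-j * omega * t) dt
= 2 * sin(10 * omega)/omega = 20 * sinc(10 * omega/pi)

Answer: 2 * sin(10 * omega)/omega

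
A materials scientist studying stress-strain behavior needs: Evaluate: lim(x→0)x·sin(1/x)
Squeeze theorem: -|x| ≤ x·sin(1/x) ≤ |x|
Since x → 0 as x → 0, by squeeze theorem the limit is 0

Answer: 0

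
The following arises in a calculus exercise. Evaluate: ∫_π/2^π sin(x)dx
Antiderivative: -cos(x)
Evaluate at bounds: [-cos(1·π)/1] - [-cos(1·π/2)/1]
= (-(-1) + (0))/1 = 1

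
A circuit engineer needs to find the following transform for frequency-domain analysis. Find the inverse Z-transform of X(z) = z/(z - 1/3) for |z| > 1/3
Standard pair: z/(z-a) <-> a^n * u[n] for causal signals
With a = 1/3: x[n] = (1/3)^n * u[n]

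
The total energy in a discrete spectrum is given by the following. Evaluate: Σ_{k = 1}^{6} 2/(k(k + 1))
Partial fractions: 2/(k(k+1)) = 2/k - 2/(k+1)
Telescoping sum: 2(1-1/7) = 2·6/7

Answer: 12/7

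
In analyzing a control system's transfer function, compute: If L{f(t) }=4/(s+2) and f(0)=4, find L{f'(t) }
L{f'(t)} = s·F(s) - f(0) = 4s/(s + 2) - 4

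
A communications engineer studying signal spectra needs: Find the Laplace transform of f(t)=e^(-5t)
L{e^(at)} = 1/(s-a)
L{e^(-5t)} = 1/(s + 5)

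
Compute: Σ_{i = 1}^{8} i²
Using formula: Σ i^2=n(n + 1)(2n + 1)/6=8·9·17/6=204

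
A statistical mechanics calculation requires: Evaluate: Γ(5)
Γ(n) = (n-1)! for positive integers
Γ(5) = 4! = 24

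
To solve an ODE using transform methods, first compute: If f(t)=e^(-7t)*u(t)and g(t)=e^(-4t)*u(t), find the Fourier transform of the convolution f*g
By the convolution theorem: F{f*g}=F(omega)*G(omega)
F(omega)=1/(7+j*omega), G(omega)=1/(4+j*omega)
F{f*g}=1/((7+j*omega)(4+j*omega))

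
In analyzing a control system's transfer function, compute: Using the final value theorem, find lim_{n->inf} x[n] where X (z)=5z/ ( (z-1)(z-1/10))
Final value theorem: lim x[n] = lim_{z->1} (z-1)*X(z)
(z-1)*X(z) = 5z/(z-1/10)
As z->1: 5/(1 - 1/10) = 5/(9/10) = 50/9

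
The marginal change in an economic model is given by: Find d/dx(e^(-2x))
Chain rule: d/dx[e^u]=e^u · u' where u=-2x
u'=-2

Answer: -2·e^(-2x)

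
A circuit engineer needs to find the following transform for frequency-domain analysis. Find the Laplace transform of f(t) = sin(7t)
L{sin(wt)}=w/(s² + w²)
L{sin(7t)}=7/(s² + 49)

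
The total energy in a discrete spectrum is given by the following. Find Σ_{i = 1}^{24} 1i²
= 1·n(n+1)(2n+1)/6 = 1·24·25·49/6 = 4900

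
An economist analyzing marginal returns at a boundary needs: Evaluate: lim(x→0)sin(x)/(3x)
L'Hôpital (0/0): lim cos(x)/3=1/3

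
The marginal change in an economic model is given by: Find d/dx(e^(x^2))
Chain rule: d/dx[e^u]=e^u · u' where u=x^2
u'=2x

Answer: 2x·e^(x^2)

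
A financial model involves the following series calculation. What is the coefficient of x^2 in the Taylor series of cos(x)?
cos(x) = Σ (-1)^k x^(2k)/(2k)!
For x^2: (-1)^1/2! = -1/2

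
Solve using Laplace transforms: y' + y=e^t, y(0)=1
Take L: sY - 1 + Y=1/(s-1)
Y(s + 1)=1/(s-1) + 1
Y=1/((s-1)(s + 1)) + 1/(s + 1)
Partial fractions: 1/((s-1)(s + 1))=(1/2)/(s-1) - (1/2)/(s + 1)
So Y=(1/2)/(s-1) + (1/2)/(s + 1)
Inverse Laplace transform (L^(-1){1/(s-1)}=e^t, L^(-1){1/(s + 1)}=e^(-t)):

Answer: y(t)=(1/2)·e^t + (1/2)·e^(-t)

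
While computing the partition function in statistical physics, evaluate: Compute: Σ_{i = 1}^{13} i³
Using formula: Σ i^3=[n(n+1)/2]²=[13·14/2]²=8281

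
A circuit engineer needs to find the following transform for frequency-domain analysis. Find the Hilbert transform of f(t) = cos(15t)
The Hilbert transform shifts each frequency component by -pi/2.
H{cos(wt)} = sin(wt)
With w = 15: H{cos(15t)} = sin(15t)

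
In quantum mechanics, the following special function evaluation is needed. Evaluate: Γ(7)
Γ(n)=(n-1)! for positive integers
Γ(7)=6!=720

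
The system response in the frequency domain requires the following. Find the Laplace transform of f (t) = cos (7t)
L{cos(wt)} = s/(s² + w²)
L{cos(7t)} = s/(s² + 49)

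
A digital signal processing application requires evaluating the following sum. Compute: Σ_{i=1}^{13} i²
Using formula: Σ i^2 = n(n+1)(2n+1)/6 = 13·14·27/6 = 819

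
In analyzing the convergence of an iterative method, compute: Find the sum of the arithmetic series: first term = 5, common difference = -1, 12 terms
Last term: a_n = 5+(12-1)·-1 = -6
Sum = n(a_1+a_n)/2 = 12(5+(-6))/2 = -6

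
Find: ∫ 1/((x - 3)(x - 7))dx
Partial fractions: 1/((x-3)(x-7)) = A/(x-3) + B/(x-7)
A = -1/4, B = 1/4
∫ [-1/4· 1/(x-3) + 1/4· 1/(x-7)] dx
= (1/4)[ln|x-7| - ln|x-3|] + C

Answer: (1/4)·ln|(x-7)/(x-3)| + C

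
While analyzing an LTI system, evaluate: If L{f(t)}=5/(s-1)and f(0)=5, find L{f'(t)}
L{f'(t)} = s·F(s) - f(0) = 5s/(s-1)-5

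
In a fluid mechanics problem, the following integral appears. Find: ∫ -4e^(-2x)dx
Since d/dx[e^(-2x)]=-2e^(-2x), we get 2 e^(-2x)+C

Answer: 2e^(-2x)+C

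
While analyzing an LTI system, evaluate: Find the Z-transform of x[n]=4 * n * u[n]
Z{n*u[n]}=z/(z-1)^2
By linearity: Z{4*n*u[n]}=4z/(z-1)^2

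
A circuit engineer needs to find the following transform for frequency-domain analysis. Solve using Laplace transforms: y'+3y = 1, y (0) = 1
Take L of both sides: sY(s) - 1 + 3Y(s)=1/s
Y(s)(s + 3)=1/s + 1
Y(s)=1/(s(s + 3)) + 1/(s + 3)
Partial fractions: 1/(s(s + 3))=(1/3)/s - (1/3)/(s + 3)
So Y(s)=(1/3)/s + (2/3)/(s + 3)
Inverse transform (L^(-1){1/s}=1, L^(-1){1/(s + 3)}=e^(-3t)):

Answer: y(t)=1/3 + (2/3)·e^(-3t)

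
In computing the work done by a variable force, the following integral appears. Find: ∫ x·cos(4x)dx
By parts: u=x, dv=cos(4x) dx
du=dx, v=sin(4x)/4
=x·sin(4x)/4 + cos(4x)/4² + C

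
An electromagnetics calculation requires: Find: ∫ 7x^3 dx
Using power rule: ∫ 7x^3 dx=7/4 x^4 + C=(7/4)x^4 + C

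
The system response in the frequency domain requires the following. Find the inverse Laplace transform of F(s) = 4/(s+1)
L^(-1){4/(s-a)} = c·e^(at)
Here a = -1, c = 4

Answer: 4e^(-t)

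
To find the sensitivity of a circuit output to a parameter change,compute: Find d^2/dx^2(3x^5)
Apply power rule 2 times:
d^1: 15x^4
d^2: 60x^3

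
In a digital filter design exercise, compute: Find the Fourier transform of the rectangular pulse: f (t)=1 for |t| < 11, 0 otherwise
F(omega)=integral from -11 to 11 of e^(-j * omega * t) dt
=2 * sin(11 * omega)/omega=22 * sinc(11 * omega/pi)

Answer: 2 * sin(11 * omega)/omega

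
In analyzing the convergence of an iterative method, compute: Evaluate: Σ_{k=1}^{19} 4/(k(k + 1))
Partial fractions: 4/(k(k+1))=4/k - 4/(k+1)
Telescoping sum: 4(1-1/20)=4·19/20

Answer: 19/5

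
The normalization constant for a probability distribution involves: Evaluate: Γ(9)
Γ(n)=(n-1)! for positive integers
Γ(9)=8!=40320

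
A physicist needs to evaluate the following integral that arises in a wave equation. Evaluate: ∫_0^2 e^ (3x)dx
Antiderivative: (1/3)e^(3x)
Evaluate: (1/3)(e^6-1)

Answer: (e^6-1)/3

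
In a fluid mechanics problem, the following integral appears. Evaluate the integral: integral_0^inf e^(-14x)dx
integral_0^inf e^(-14x) dx = [-1/14*e^(-14x)]_0^inf
= 0 - (-1/14) = 1/14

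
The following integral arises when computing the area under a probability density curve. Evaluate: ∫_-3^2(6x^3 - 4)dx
Step 1: Find antiderivative F(x)=(3/2)x^4-4x
Step 2: F(2) - F(-3)=16 - (267/2)=-235/2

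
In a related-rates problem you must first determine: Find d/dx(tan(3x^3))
Chain rule: d/dx[tan(u)] = sec²(u)·u' where u = 3x^3
u' = 9x^2

Answer: 9x^2·sec²(3x^3)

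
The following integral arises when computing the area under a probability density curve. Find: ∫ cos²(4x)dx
Using identity cos²(u)=(1+cos(2u))/2:
∫ (1+cos(8x))/2 dx=x/2+sin(8x)/16+C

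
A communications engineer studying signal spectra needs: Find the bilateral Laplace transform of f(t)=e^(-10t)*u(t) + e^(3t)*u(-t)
For e^(-10t) * u(t): L = 1/(s+10), Re(s) > -10
For e^(3t) * u(-t): L = -1/(s-3), Re(s) < 3
Combined: F(s) = 1/(s+10)-1/(s-3), -10 < Re(s) < 3

Answer: 1/(s+10)-1/(s-3), ROC: -10 < Re(s) < 3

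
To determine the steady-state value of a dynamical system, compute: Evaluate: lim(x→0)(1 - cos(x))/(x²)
Using 1-cos(u) ≈ u²/2 for small u:
(1-cos(x)) ≈ (x)²/2 = 1x²/2
So limit = 1/(2·1) = 1/2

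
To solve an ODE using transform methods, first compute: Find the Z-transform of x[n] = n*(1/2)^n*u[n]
Using the property Z{n*a^n*u[n]}=az/(z-a)^2
With a=1/2: X(z)=(1/2)z/(z - 1/2)^2, |z| > 1/2

Answer: (1/2)z/(z - 1/2)^2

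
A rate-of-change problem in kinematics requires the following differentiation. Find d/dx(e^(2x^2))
Chain rule: d/dx[e^u]=e^u · u' where u=2x^2
u'=4x

Answer: 4x·e^(2x^2)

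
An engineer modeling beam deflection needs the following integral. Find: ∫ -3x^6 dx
Using power rule: ∫ -3x^6 dx = -3/7 x^7 + C = (-3/7)x^7 + C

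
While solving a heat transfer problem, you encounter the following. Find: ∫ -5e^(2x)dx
Since d/dx[e^(2x)]=2e^(2x), we get -5/2 e^(2x)+C

Answer: (-5/2)e^(2x)+C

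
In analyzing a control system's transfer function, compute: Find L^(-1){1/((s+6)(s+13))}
Partial fractions: 1/((s+6)(s+13)) = A/(s+6)+B/(s+13)
Cover-up: A = 1/(s+13)|_{s = -6} = 1/7; B = 1/(s+6)|_{s = -13} = -1/7
L^(-1) = (1/7)e^(-6t) - (1/7)e^(-13t)

Answer: (1/7)(e^(-6t) - e^(-13t))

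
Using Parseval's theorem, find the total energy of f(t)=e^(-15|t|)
Parseval's theorem: E=integral |f(t)|^2 dt=(1/2pi) integral |F(omega)|^2 domega
E=integral_{-inf}^{inf} e^(-30|t|) dt=2 * integral_0^inf e^(-30t) dt=2/(2 * 15)=1/15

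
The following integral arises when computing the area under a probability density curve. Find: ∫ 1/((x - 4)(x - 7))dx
Partial fractions: 1/((x-4)(x-7))=A/(x-4)+B/(x-7)
A=-1/3, B=1/3
∫ [-1/3· 1/(x-4)+1/3· 1/(x-7)] dx
=(1/3)[ln|x-7| - ln|x-4|]+C

Answer: (1/3)·ln|(x-7)/(x-4)|+C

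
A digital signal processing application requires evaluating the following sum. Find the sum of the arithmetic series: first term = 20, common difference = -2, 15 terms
Last term: a_n=20+(15-1)·-2=-8
Sum=n(a_1+a_n)/2=15(20+(-8))/2=90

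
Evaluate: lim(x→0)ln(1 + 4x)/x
L'Hôpital (0/0): lim 4/(1 + 4x) / 1=4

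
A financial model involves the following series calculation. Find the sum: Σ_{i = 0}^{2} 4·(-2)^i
Geometric series: S=a(1 - r^n)/(1 - r)
a=4, r=-2, n=3
S=4(1 + 8)/3=12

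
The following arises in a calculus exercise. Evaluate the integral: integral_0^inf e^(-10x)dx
integral_0^inf e^(-10x) dx=[-1/10*e^(-10x)]_0^inf
=0 - (-1/10)=1/10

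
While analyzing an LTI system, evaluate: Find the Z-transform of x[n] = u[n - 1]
Using the time-shift property: Z{u[n-1]} = z^(-1)*z/(z-1)
= z^(0)/(z-1)

Answer: 1/(z-1)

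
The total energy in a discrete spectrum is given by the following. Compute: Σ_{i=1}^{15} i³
Using formula: Σ i^3 = [n(n+1)/2]² = [15·16/2]² = 14400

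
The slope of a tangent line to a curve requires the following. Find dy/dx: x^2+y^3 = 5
Differentiate: 2x+3y^2·(dy/dx)=0
dy/dx=-2x/(3y^2)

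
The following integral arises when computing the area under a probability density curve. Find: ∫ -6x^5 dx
Using power rule: ∫ -6x^5 dx = -6/6 x^6+C = -x^6+C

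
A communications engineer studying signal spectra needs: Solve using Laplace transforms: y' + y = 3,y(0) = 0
Take L of both sides: sY(s) - 0 + Y(s)=3/s
Y(s)(s + 1)=3/s + 0
Y(s)=3/(s(s + 1)) + 0/(s + 1)
Partial fractions: 3/(s(s + 1))=3/s - 3/(s + 1)
So Y(s)=3/s - 3/(s + 1)
Inverse transform (L^(-1){1/s}=1, L^(-1){1/(s + 1)}=e^(-t)):

Answer: y(t)=3 - 3·e^(-t)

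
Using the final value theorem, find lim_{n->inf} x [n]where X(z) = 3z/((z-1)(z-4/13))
Final value theorem: lim x[n] = lim_{z->1} (z-1)*X(z)
(z-1)*X(z) = 3z/(z-4/13)
As z->1: 3/(1 - 4/13) = 3/(9/13) = 13/3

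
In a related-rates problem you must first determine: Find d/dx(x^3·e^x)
Product rule: (fg)' = f'g + fg'
f = x^3, f' = 3x^2
g = e^x, g' = e^x

Answer: 3x^2·e^x + x^3·e^x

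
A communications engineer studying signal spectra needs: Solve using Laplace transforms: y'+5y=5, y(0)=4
Take L of both sides: sY(s) - 4 + 5Y(s) = 5/s
Y(s)(s + 5) = 5/s + 4
Y(s) = 5/(s(s + 5)) + 4/(s + 5)
Partial fractions: 5/(s(s + 5)) = 1/s - 1/(s + 5)
So Y(s) = 1/s + 3/(s + 5)
Inverse transform (L^(-1){1/s} = 1, L^(-1){1/(s + 5)} = e^(-5t)):

Answer: y(t) = 1 + 3·e^(-5t)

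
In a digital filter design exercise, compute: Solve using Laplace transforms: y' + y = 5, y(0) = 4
Take L of both sides: sY(s)-4+Y(s)=5/s
Y(s)(s+1)=5/s+4
Y(s)=5/(s(s+1))+4/(s+1)
Partial fractions: 5/(s(s+1))=5/s - 5/(s+1)
So Y(s)=5/s - 1/(s+1)
Inverse transform (L^(-1){1/s}=1, L^(-1){1/(s+1)}=e^(-t)):

Answer: y(t)=5 - e^(-t)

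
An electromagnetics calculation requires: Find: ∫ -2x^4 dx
Using power rule: ∫ -2x^4 dx=-2/5 x^5+C=(-2/5)x^5+C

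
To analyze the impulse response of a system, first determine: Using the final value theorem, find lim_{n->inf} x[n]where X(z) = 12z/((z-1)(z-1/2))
Final value theorem: lim x[n] = lim_{z->1} (z-1) * X(z)
(z-1) * X(z) = 12z/(z-1/2)
As z->1: 12/(1-1/2) = 12/(1/2) = 24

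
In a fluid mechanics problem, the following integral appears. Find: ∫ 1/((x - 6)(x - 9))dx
Partial fractions: 1/((x-6)(x-9)) = A/(x-6) + B/(x-9)
A = -1/3, B = 1/3
∫ [-1/3· 1/(x-6) + 1/3· 1/(x-9)] dx
= (1/3)[ln|x-9| - ln|x-6|] + C

Answer: (1/3)·ln|(x-9)/(x-6)| + C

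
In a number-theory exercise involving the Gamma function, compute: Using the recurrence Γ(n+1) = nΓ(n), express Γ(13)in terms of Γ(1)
Γ(13)=12Γ(12)=12·11Γ(11)=...=12!·Γ(1)=479001600·Γ(1)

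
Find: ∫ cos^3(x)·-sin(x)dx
Let u = cos(x), du = -sin(x) dx
∫ u^3 du = u^4/4 + C

Answer: cos^4(x)/4 + C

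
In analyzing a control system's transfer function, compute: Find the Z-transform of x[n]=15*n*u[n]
Z{n * u[n]} = z/(z-1)^2
By linearity: Z{15 * n * u[n]} = 15z/(z-1)^2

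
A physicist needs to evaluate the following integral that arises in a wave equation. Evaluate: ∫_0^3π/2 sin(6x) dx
Antiderivative: -cos(6x)/6
Evaluate at bounds: [-cos(6·3π/2)/6] - [-cos(6·0)/6]
= (-(-1) + (1))/6 = 1/3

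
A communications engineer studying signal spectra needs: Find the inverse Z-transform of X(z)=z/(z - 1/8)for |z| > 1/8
Standard pair: z/(z-a) <-> a^n*u[n] for causal signals
With a=1/8: x[n]=(1/8)^n*u[n]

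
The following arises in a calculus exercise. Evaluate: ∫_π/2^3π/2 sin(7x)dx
Antiderivative: -cos(7x)/7
Evaluate at bounds: [-cos(7·3π/2)/7] - [-cos(7·π/2)/7]
= (-(0)+(0))/7 = 0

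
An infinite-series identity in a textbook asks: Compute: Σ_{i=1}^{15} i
Using formula: Σ i^1 = n(n + 1)/2 = 15·16/2 = 120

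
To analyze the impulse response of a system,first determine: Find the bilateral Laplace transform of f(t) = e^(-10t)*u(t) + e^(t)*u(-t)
For e^(-10t) * u(t): L = 1/(s + 10), Re(s) > -10
For e^(t) * u(-t): L = -1/(s-1), Re(s) < 1
Combined: F(s) = 1/(s + 10) - 1/(s-1), -10 < Re(s) < 1

Answer: 1/(s + 10) - 1/(s-1), ROC: -10 < Re(s) < 1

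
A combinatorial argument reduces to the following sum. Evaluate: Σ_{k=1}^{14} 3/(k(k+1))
Partial fractions: 3/(k(k + 1))=3/k - 3/(k + 1)
Telescoping sum: 3(1 - 1/15)=3·14/15

Answer: 14/5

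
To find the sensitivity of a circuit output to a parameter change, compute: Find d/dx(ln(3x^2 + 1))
Chain rule: d/dx[ln(u)]=u'/u where u=3x^2 + 1
u'=6x

Answer: (6x)/(3x^2 + 1)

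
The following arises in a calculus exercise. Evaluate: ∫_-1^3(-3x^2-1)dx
Step 1: Find antiderivative F(x) = -x^3 - x
Step 2: F(3) - F(-1) = -30 - (2) = -32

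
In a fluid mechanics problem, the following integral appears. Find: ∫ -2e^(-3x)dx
Since d/dx[e^(-3x)]=-3e^(-3x), we get 2/3 e^(-3x) + C

Answer: (2/3)e^(-3x) + C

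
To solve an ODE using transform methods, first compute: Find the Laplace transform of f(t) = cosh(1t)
L{cosh(at)}=s/(s²-a²)
L{cosh(1t)}=s/(s²-1)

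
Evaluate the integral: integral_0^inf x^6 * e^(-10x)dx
This is a Gamma integral. Substitute u=10x (du=10 dx):
integral_0^inf x^6 * e^(-10x) dx=(1/10^7) integral_0^inf u^6 * e^(-u) du
=Gamma(7)/10^7=6!/10^7=720/10000000

Answer: 9/125000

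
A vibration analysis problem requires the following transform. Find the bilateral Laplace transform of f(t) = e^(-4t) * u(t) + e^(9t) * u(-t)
For e^(-4t)*u(t): L=1/(s + 4), Re(s) > -4
For e^(9t)*u(-t): L=-1/(s-9), Re(s) < 9
Combined: F(s)=1/(s + 4) - 1/(s-9), -4 < Re(s) < 9

Answer: 1/(s + 4) - 1/(s-9), ROC: -4 < Re(s) < 9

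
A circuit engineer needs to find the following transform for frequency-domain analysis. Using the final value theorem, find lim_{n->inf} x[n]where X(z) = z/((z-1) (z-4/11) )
Final value theorem: lim x[n]=lim_{z->1} (z-1) * X(z)
(z-1) * X(z)=z/(z-4/11)
As z->1: 1/(1-4/11)=1/(7/11)=11/7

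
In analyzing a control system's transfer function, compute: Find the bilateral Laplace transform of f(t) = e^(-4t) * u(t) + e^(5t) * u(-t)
For e^(-4t)*u(t): L = 1/(s + 4), Re(s) > -4
For e^(5t)*u(-t): L = -1/(s-5), Re(s) < 5
Combined: F(s) = 1/(s + 4) - 1/(s-5), -4 < Re(s) < 5

Answer: 1/(s + 4) - 1/(s-5), ROC: -4 < Re(s) < 5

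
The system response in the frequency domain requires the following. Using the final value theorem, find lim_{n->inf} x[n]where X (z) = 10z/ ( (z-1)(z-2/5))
Final value theorem: lim x[n] = lim_{z->1} (z-1) * X(z)
(z-1) * X(z) = 10z/(z-2/5)
As z->1: 10/(1-2/5) = 10/(3/5) = 50/3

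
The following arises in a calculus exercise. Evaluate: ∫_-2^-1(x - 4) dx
Step 1: Find antiderivative F(x)=(1/2)x^2-4x
Step 2: F(-1) - F(-2)=9/2 - (10)=-11/2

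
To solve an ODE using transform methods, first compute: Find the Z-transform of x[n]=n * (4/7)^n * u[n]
Using the property Z{n * a^n * u[n]} = az/(z-a)^2
With a = 4/7: X(z) = (4/7)z/(z - 4/7)^2, |z| > 4/7

Answer: (4/7)z/(z - 4/7)^2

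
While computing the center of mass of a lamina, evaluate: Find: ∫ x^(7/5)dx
Power rule: ∫ x^(7/5) dx=x^(12/5)/(12/5) + C

Answer: (5/12)·x^(12/5) + C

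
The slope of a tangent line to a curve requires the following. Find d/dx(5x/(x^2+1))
Quotient rule: (f/g)' = (f'g - fg')/g²
f = 5x, f' = 5
g = x^2+1, g' = 2x

Answer: (5·(x^2+1)-10x^2)/(x^2+1)²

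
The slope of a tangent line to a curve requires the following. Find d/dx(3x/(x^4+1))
Quotient rule: (f/g)' = (f'g - fg')/g²
f = 3x, f' = 3
g = x^4 + 1, g' = 4x^3

Answer: (3·(x^4 + 1) - 12x^4)/(x^4 + 1)²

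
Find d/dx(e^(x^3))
Chain rule: d/dx[e^u] = e^u · u' where u = x^3
u' = 3x^2

Answer: 3x^2·e^(x^3)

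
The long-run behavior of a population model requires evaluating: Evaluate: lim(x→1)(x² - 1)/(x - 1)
Factor: (x² - 1) = (x-1)(x + 1)
Cancel (x-1): lim(x→1) (x + 1) = 2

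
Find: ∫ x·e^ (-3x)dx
Integration by parts: u = x, dv = e^(-3x) dx
du = dx, v = e^(-3x)/(-3)
= x·e^(-3x)/(-3) - ∫ e^(-3x)/(-3) dx
= x·e^(-3x)/(-3) - e^(-3x)/9+C

Answer: e^(-3x)(x/(-3)-1/9)+C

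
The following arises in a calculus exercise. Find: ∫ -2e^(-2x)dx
Since d/dx[e^(-2x)] = -2e^(-2x), we get 1 e^(-2x)+C

Answer: e^(-2x)+C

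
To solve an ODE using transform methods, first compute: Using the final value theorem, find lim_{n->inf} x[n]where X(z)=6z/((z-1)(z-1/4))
Final value theorem: lim x[n] = lim_{z->1} (z-1) * X(z)
(z-1) * X(z) = 6z/(z-1/4)
As z->1: 6/(1-1/4) = 6/(3/4) = 8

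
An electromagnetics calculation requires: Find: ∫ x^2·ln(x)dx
By parts: u = ln(x), dv = x^2 dx
du = 1/x dx, v = x^3/3
= x^3·ln(x)/3 - ∫ x^2/3 dx
= x^3·ln(x)/3 - x^3/9+C

Answer: x^3(ln(x)/3-1/9)+C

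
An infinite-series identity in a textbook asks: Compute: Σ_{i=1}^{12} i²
Using formula: Σ i^2 = n(n+1)(2n+1)/6 = 12·13·25/6 = 650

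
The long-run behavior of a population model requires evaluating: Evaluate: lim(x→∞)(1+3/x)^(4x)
Rewrite as [(1 + 3/x)^x]^4.
lim(1 + 3/x)^x = e^3, so limit = (e^3)^4 = e^12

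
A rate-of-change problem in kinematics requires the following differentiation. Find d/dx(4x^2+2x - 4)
Power rule: d/dx(ax^n) = n·a·x^(n-1)
Term by term: 8·x+2

Answer: 8x+2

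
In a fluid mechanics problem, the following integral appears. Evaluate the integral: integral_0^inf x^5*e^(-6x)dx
This is a Gamma integral. Substitute u=6x (du=6 dx):
integral_0^inf x^5*e^(-6x) dx=(1/6^6) integral_0^inf u^5*e^(-u) du
=Gamma(6)/6^6=5!/6^6=120/46656

Answer: 5/1944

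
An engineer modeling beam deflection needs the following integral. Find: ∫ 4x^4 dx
Using power rule: ∫ 4x^4 dx=4/5 x^5 + C=(4/5)x^5 + C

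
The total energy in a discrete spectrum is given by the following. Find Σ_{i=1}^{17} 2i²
=2·n(n + 1)(2n + 1)/6=2·17·18·35/6=3570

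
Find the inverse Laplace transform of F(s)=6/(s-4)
L^(-1){6/(s-a)}=c·e^(at)
Here a=4, c=6

Answer: 6e^(4t)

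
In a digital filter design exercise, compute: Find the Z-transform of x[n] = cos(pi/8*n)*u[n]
Z{cos(w0 * n) * u[n]}=z(z - cos(w0))/(z^2 - 2z * cos(w0) + 1)
With w0=pi/8: X(z)=z(z - cos(pi/8))/(z^2 - 2z * cos(pi/8) + 1)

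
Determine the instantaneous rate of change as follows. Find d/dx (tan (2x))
Chain rule: d/dx[tan(u)] = sec²(u)·u' where u = 2x
u' = 2

Answer: 2·sec²(2x)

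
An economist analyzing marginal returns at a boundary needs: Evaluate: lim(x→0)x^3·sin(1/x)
Squeeze theorem: -|x^3| ≤ x^3·sin(1/x) ≤ |x^3|
Since x^3 → 0 as x → 0, by squeeze theorem the limit is 0

Answer: 0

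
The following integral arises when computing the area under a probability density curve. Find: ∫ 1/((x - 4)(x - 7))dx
Partial fractions: 1/((x-4)(x-7))=A/(x-4) + B/(x-7)
A=-1/3, B=1/3
∫ [-1/3· 1/(x-4) + 1/3· 1/(x-7)] dx
=(1/3)[ln|x-7| - ln|x-4|] + C

Answer: (1/3)·ln|(x-7)/(x-4)| + C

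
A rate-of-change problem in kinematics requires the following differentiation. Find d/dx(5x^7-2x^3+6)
Power rule: d/dx(ax^n)=n·a·x^(n-1)
Term by term: 35·x^6 - 6·x^2

Answer: 35x^6 - 6x^2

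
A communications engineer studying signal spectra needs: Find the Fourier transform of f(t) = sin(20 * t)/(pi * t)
sin(W*t)/(pi*t) = (W/pi)*sinc(W*t/pi) is the impulse response of the ideal low-pass filter with cutoff W (here W = 20).
Its Fourier transform is a rectangular function:
F(omega) = 1 for |omega| < 20, 0 otherwise

Answer: rect(omega/40) [i.e., 1 for |omega| < 20, 0 otherwise]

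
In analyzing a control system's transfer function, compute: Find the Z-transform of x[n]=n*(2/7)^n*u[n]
Using the property Z{n*a^n*u[n]}=az/(z-a)^2
With a=2/7: X(z)=(2/7)z/(z - 2/7)^2, |z| > 2/7

Answer: (2/7)z/(z - 2/7)^2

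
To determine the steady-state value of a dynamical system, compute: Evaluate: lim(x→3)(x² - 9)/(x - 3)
Factor: (x² - 9)=(x-3)(x+3)
Cancel (x-3): lim(x→3) (x+3)=6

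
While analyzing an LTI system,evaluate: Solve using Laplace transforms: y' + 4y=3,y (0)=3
Take L of both sides: sY(s) - 3 + 4Y(s) = 3/s
Y(s)(s + 4) = 3/s + 3
Y(s) = 3/(s(s + 4)) + 3/(s + 4)
Partial fractions: 3/(s(s + 4)) = (3/4)/s - (3/4)/(s + 4)
So Y(s) = (3/4)/s + (9/4)/(s + 4)
Inverse transform (L^(-1){1/s} = 1, L^(-1){1/(s + 4)} = e^(-4t)):

Answer: y(t) = 3/4 + (9/4)·e^(-4t)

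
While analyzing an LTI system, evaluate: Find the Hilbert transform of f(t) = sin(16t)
The Hilbert transform shifts each frequency component by -pi/2.
H{sin(wt)}=-cos(wt)
With w=16: H{sin(16t)}=-cos(16t)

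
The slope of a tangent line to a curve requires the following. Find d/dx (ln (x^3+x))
Chain rule: d/dx[ln(u)] = u'/u where u = x^3 + x
u' = 3x^2 + 1

Answer: (3x^2 + 1)/(x^3 + x)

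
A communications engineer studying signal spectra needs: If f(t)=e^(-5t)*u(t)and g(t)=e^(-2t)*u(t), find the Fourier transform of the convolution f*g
By the convolution theorem: F{f*g} = F(omega)*G(omega)
F(omega) = 1/(5 + j*omega), G(omega) = 1/(2 + j*omega)
F{f*g} = 1/((5 + j*omega)(2 + j*omega))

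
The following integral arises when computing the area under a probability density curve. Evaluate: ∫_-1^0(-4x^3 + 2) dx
Step 1: Find antiderivative F(x)=-x^4 + 2x
Step 2: F(0) - F(-1)=0 - (-3)=3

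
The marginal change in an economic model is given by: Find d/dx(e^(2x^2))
Chain rule: d/dx[e^u] = e^u · u' where u = 2x^2
u' = 4x

Answer: 4x·e^(2x^2)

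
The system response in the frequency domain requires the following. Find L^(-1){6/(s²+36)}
L^(-1){w/(s² + w²)}=sin(wt)
Here w=6

Answer: sin(6t)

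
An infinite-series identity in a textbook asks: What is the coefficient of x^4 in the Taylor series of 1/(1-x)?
1/(1-x) = Σ x^n for |x|<1
All coefficients are 1

Answer: 1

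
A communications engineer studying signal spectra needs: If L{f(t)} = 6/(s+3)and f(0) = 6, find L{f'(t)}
L{f'(t)}=s·F(s) - f(0)=6s/(s+3)-6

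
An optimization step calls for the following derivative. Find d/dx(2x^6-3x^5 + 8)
Power rule: d/dx(ax^n) = n·a·x^(n-1)
Term by term: 12·x^5-15·x^4

Answer: 12x^5-15x^4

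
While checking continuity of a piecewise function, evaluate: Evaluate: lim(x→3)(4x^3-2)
Polynomial is continuous, so substitute x = 3:
4·3^3-2 = 106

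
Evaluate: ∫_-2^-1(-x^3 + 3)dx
Step 1: Find antiderivative F(x)=(-1/4)x^4+3x
Step 2: F(-1) - F(-2)=-13/4 - (-10)=27/4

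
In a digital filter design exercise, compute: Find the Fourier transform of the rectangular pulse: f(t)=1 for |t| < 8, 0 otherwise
F(omega) = integral from -8 to 8 of e^(-j * omega * t) dt
= 2 * sin(8 * omega)/omega = 16 * sinc(8 * omega/pi)

Answer: 2 * sin(8 * omega)/omega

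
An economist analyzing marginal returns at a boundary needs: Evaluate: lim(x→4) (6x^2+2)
Polynomial is continuous, so substitute x=4:
6·4^2+2=98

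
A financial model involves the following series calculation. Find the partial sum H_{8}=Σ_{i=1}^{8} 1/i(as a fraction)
H_8=1 + 1/2 + 1/3 + ... + 1/8
=761/280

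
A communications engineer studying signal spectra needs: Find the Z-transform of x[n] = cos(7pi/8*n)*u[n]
Z{cos(w0*n)*u[n]} = z(z - cos(w0))/(z^2-2z*cos(w0)+1)
With w0 = 7pi/8: X(z) = z(z - cos(7pi/8))/(z^2-2z*cos(7pi/8)+1)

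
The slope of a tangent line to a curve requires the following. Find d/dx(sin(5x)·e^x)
Product rule: (fg)'=f'g + fg'
f=sin(5x), f'=5·cos(5x)
g=e^x, g'=e^x

Answer: 5·cos(5x)·e^x + sin(5x)·e^x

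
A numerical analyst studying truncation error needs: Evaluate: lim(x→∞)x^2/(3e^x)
Apply L'Hôpital 2 times (∞/∞ each time):
Eventually get 2!/(3e^x) → 0

Answer: 0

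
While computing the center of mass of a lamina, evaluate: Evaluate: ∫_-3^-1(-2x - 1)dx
Step 1: Find antiderivative F(x) = -x^2 - x
Step 2: F(-1) - F(-3) = 0 - (-6) = 6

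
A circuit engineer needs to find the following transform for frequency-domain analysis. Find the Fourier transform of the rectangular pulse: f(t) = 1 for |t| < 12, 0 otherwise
F(omega)=integral from -12 to 12 of e^(-j*omega*t) dt
=2*sin(12*omega)/omega=24*sinc(12*omega/pi)

Answer: 2*sin(12*omega)/omega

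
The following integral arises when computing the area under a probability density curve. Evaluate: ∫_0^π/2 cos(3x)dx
Antiderivative: sin(3x)/3
Evaluate at bounds: [sin(3·π/2)/3] - [sin(3·0)/3]
= ((-1) - (0))/3 = -1/3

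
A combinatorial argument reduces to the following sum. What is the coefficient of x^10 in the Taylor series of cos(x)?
cos(x) = Σ (-1)^k x^(2k)/(2k)!
For x^10: (-1)^5/10! = -1/3628800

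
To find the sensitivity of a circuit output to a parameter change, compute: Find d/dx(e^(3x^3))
Chain rule: d/dx[e^u] = e^u · u' where u = 3x^3
u' = 9x^2

Answer: 9x^2·e^(3x^3)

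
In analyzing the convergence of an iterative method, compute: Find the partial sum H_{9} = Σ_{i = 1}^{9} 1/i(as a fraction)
H_9 = 1 + 1/2 + 1/3 + ... + 1/9
= 7129/2520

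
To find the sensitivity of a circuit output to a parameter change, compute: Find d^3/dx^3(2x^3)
Apply power rule 3 times:
d^1: 6x^2
d^2: 12x
d^3: 12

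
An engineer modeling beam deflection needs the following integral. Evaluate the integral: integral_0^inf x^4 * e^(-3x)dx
This is a Gamma integral. Substitute u = 3x (du = 3 dx):
integral_0^inf x^4 * e^(-3x) dx = (1/3^5) integral_0^inf u^4 * e^(-u) du
= Gamma(5)/3^5 = 4!/3^5 = 24/243

Answer: 8/81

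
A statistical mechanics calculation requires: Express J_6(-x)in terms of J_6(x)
For integer n: J_n(-x) = (-1)^n J_n(x)
With n = 6: J_6(-x) = (-1)^6 J_6(x) = J_6(x)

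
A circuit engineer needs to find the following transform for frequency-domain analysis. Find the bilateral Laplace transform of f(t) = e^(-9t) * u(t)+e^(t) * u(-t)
For e^(-9t) * u(t): L=1/(s+9), Re(s) > -9
For e^(t) * u(-t): L=-1/(s-1), Re(s) < 1
Combined: F(s)=1/(s+9)-1/(s-1), -9 < Re(s) < 1

Answer: 1/(s+9)-1/(s-1), ROC: -9 < Re(s) < 1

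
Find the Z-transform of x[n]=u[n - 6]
Using the time-shift property: Z{u[n-6]} = z^(-6)*z/(z-1)
= z^(-5)/(z-1)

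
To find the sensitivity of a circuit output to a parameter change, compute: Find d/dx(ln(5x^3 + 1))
Chain rule: d/dx[ln(u)]=u'/u where u=5x^3 + 1
u'=15x^2

Answer: (15x^2)/(5x^3 + 1)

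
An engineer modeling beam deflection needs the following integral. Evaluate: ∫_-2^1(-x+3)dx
Step 1: Find antiderivative F(x)=(-1/2)x^2+3x
Step 2: F(1) - F(-2)=5/2 - (-8)=21/2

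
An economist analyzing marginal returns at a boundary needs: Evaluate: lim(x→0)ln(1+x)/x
L'Hôpital (0/0): lim 1/(1 + x) / 1=1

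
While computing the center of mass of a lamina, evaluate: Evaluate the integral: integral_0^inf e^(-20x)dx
integral_0^inf e^(-20x) dx=[-1/20 * e^(-20x)]_0^inf
=0 - (-1/20)=1/20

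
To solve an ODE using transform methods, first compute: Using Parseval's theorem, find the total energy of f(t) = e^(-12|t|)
Parseval's theorem: E = integral |f(t)|^2 dt = (1/2pi) integral |F(omega)|^2 domega
E = integral_{-inf}^{inf} e^(-24|t|) dt = 2*integral_0^inf e^(-24t) dt = 2/(2*12) = 1/12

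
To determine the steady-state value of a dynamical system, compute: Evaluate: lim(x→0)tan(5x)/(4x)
tan(u) ≈ u for small u:
tan(5x)/(4x) ≈ 5x/(4x)=5/4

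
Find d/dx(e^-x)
Chain rule: d/dx[e^u]=e^u · u' where u=-x
u'=-1

Answer: -1·e^-x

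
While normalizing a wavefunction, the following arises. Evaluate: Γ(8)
Γ(n)=(n-1)! for positive integers
Γ(8)=7!=5040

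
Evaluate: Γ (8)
Γ(n)=(n-1)! for positive integers
Γ(8)=7!=5040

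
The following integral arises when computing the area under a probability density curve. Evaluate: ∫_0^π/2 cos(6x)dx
Antiderivative: sin(6x)/6
Evaluate at bounds: [sin(6·π/2)/6] - [sin(6·0)/6]
=((0) - (0))/6=0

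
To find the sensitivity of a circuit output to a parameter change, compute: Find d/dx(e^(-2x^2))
Chain rule: d/dx[e^u] = e^u · u' where u = -2x^2
u' = -4x

Answer: -4x·e^(-2x^2)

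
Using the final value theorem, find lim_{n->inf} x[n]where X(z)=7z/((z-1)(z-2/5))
Final value theorem: lim x[n] = lim_{z->1} (z-1) * X(z)
(z-1) * X(z) = 7z/(z-2/5)
As z->1: 7/(1-2/5) = 7/(3/5) = 35/3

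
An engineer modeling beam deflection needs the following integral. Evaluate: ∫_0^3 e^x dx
Antiderivative: e^x
Evaluate: (e^3 - 1)

Answer: e^3 - 1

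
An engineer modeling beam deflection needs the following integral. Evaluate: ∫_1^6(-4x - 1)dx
Step 1: Find antiderivative F(x)=-2x^2 - x
Step 2: F(6) - F(1)=-78 - (-3)=-75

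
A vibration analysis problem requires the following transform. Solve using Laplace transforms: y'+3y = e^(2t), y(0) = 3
Take L: sY - 3 + 3Y = 1/(s-2)
Y(s + 3) = 1/(s-2) + 3
Y = 1/((s-2)(s + 3)) + 3/(s + 3)
Partial fractions: 1/((s-2)(s + 3)) = (1/5)/(s-2) - (1/5)/(s + 3)
So Y = (1/5)/(s-2) + (14/5)/(s + 3)
Inverse Laplace transform (L^(-1){1/(s-2)} = e^(2t), L^(-1){1/(s + 3)} = e^(-3t)):

Answer: y(t) = (1/5)·e^(2t) + (14/5)·e^(-3t)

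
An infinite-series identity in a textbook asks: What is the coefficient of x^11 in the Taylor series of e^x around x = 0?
Taylor series of e^x=Σ x^n/n!
Coefficient of x^11=1/11!=1/39916800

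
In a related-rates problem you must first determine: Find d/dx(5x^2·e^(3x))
Product rule: (fg)'=f'g + fg'
f=5x^2, f'=10x
g=e^(3x), g'=3·e^(3x)

Answer: 10x·e^(3x) + 15x^2·e^(3x)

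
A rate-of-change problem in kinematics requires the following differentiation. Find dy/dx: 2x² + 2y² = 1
Differentiate: 4x+4y·(dy/dx) = 0
dy/dx = -4x/(4y) = -1·(x/y)

Answer: dy/dx = -1·(x/y)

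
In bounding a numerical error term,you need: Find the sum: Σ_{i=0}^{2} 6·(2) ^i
Geometric series: S=a(1 - r^n)/(1 - r)
a=6, r=2, n=3
S=6(1 - 8)/-1=42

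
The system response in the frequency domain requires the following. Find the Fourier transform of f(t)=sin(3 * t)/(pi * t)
sin(W*t)/(pi*t) = (W/pi)*sinc(W*t/pi) is the impulse response of the ideal low-pass filter with cutoff W (here W = 3).
Its Fourier transform is a rectangular function:
F(omega) = 1 for |omega| < 3, 0 otherwise

Answer: rect(omega/6) [i.e., 1 for |omega| < 3, 0 otherwise]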